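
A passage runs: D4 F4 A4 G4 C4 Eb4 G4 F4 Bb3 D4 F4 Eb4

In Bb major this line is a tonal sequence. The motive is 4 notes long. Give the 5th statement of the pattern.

The 4-note cells begin on D4, C4, Bb3 — each down a 2nd from the last.
Extending down a 2nd: A3 → G3.
Statement 5 starts on G3 and keeps the same diatonic contour: G3 Bb3 D4 C4.

G3 Bb3 D4 C4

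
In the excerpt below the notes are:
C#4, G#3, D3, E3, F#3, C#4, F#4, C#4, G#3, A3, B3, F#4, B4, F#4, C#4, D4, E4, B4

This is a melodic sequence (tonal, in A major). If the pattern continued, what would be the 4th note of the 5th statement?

With 6-note cells, note 4 of each statement runs E3, A3, D4.
Extending up a 4th: G#4 → C#5.

C#5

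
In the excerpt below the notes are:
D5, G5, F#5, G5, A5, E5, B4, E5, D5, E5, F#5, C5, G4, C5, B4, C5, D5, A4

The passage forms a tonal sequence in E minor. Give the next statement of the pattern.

With a 6-note motive the entries are D5, B4, G4, each down a 3rd from the previous.
So cell 4 is E4 A4 G4 A4 B4 F#4.

E4 A4 G4 A4 B4 F#4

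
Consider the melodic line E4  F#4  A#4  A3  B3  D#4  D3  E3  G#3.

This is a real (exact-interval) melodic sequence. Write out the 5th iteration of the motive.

C2 D2 F#2

Taking 3-note groups, the heads are E4, A3, D3: the pattern moves down a 5th.
Continuing the starts: G2 → C2.
Statement 5 starts on C2 and keeps the same exact contour: C2 D2 F#2.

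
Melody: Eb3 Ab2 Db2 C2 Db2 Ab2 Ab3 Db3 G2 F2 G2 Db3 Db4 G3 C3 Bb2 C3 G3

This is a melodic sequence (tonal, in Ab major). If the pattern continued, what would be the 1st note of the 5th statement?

C5

With 6-note cells, note 1 of each statement runs Eb3, Ab3, Db4.
Extending up a 4th: G4 → C5.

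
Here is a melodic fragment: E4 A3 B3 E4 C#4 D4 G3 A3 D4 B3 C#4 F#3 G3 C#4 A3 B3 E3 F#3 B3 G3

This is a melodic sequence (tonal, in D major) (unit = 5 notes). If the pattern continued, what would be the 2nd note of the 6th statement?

Grouping in 5s, the 2nd note of each cell is A3, G3, F#3, E3.
Each moves down a 2nd. Continuing: D3 → C#3.

C#3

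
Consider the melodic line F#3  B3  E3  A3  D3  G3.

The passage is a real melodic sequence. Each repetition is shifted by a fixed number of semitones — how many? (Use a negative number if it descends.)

With a 2-note motive the entries are F#3, E3, D3, each down a 2nd from the previous.
F#3 to E3 spans -2 semitones.

-2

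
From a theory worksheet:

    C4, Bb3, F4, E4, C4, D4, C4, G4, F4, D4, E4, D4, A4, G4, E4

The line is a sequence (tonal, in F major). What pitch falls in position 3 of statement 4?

Grouping in 5s, the 3rd note of each cell is F4, G4, A4.
Each moves up a 2nd; the next is Bb4.

Bb4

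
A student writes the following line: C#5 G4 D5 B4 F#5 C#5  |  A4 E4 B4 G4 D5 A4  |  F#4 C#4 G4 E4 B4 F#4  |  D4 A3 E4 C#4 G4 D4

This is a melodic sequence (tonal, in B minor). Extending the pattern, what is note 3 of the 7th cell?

The unit is 6 notes. Position-3 pitches of the 4 shown cells: D5, B4, G4, E4.
Extending down a 3rd: C#4 → A3 → F#3.

F#3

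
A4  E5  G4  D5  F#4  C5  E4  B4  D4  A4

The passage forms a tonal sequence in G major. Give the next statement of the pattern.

C4 G4

Taking 2-note groups, the heads are A4, G4, F#4, E4, D4: the pattern moves down a 2nd.
From C4 the diatonic shape gives C4 G4.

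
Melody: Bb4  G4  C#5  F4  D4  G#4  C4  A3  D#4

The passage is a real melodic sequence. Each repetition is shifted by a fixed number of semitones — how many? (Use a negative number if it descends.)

Taking 3-note groups, the heads are Bb4, F4, C4: the pattern moves down a 4th.
Bb4→F4 is 65 − 70 = -5 semitones.

-5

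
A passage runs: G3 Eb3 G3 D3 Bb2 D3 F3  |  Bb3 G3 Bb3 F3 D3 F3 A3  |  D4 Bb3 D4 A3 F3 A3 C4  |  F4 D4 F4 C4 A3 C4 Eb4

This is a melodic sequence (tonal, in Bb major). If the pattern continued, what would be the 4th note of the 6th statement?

The unit is 7 notes. Position-4 pitches of the 4 shown cells: D3, F3, A3, C4.
Each moves up a 3rd. Continuing: Eb4 → G4.

G4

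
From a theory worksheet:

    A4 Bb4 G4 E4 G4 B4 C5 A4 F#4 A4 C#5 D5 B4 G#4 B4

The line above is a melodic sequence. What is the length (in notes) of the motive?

5

15 notes total. Splitting into 3 groups of 5:
A4 Bb4 G4 E4 G4 | B4 C5 A4 F#4 A4 | C#5 D5 B4 G#4 B4
Every group is a transposition up a 2nd of the one before; no shorter unit works.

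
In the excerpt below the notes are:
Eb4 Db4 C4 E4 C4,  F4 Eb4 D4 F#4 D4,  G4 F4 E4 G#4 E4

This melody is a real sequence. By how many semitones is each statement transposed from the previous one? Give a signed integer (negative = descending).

2

Taking 5-note groups, the heads are Eb4, F4, G4: the pattern moves up a 2nd.
Eb4 to F4 spans +2 semitones.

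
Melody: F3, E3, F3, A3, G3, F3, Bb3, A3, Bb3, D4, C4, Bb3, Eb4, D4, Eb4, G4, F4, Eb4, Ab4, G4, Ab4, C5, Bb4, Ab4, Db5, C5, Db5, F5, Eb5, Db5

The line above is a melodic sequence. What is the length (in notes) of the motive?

30 notes total. Splitting into 5 groups of 6:
F3 E3 F3 A3 G3 F3 | Bb3 A3 Bb3 D4 C4 Bb3 | Eb4 D4 Eb4 G4 F4 Eb4 | Ab4 G4 Ab4 C5 Bb4 Ab4 | Db5 C5 Db5 F5 Eb5 Db5
Each cell is the previous one up a 4th — so the unit is 6 notes.

6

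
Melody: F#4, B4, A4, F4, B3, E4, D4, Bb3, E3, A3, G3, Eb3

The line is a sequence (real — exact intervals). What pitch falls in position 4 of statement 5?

Db2

With 4-note cells, note 4 of each statement runs F4, Bb3, Eb3.
Extending down a 5th: Ab2 → Db2.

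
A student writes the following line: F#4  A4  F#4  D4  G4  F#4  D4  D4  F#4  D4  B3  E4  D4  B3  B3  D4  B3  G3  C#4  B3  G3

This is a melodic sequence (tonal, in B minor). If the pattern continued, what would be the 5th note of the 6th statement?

D3

Grouping in 7s, the 5th note of each cell is G4, E4, C#4.
Carrying that down a 3rd forward: A3 → F#3 → D3.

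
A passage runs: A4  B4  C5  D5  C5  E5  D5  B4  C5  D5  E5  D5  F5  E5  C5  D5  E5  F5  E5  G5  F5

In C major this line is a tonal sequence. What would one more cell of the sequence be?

The 7-note cells begin on A4, B4, C5 — each up a 2nd from the last.
From D5 the diatonic shape gives D5 E5 F5 G5 F5 A5 G5.

D5 E5 F5 G5 F5 A5 G5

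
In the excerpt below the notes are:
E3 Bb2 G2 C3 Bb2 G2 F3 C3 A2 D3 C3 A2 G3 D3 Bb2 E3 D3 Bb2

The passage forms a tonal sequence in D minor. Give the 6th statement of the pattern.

Taking 6-note groups, the heads are E3, F3, G3: the pattern moves up a 2nd.
Continuing the starts: A3 → Bb3 → C4.
Statement 6 starts on C4 and keeps the same diatonic contour: C4 G3 E3 A3 G3 E3.

C4 G3 E3 A3 G3 E3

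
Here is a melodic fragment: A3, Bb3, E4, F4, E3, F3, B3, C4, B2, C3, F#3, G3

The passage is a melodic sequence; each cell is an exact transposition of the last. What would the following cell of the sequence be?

Taking 4-note groups, the heads are A3, E3, B2: the pattern moves down a 4th.
Statement 4 starts on F#2 and keeps the same exact contour: F#2 G2 C#3 D3.

F#2 G2 C#3 D3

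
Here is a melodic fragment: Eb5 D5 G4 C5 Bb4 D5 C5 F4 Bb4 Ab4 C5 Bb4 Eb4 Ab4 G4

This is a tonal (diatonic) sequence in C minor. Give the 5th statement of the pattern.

Ab4 G4 C4 F4 Eb4

Taking 5-note groups, the heads are Eb5, D5, C5: the pattern moves down a 2nd.
Extending down a 2nd: Bb4 → Ab4.
Statement 5 starts on Ab4 and keeps the same diatonic contour: Ab4 G4 C4 F4 Eb4.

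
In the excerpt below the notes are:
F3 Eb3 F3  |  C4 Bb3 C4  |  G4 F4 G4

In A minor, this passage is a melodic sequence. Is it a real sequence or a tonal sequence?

real

Each cell has the same semitone pattern (-2, 2) — intervals are preserved exactly.
And Eb3 lies outside A minor, so the sequence is real rather than tonal.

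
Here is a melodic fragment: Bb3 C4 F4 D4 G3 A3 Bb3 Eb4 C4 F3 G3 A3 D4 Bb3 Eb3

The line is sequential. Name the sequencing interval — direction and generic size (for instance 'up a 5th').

With a 5-note motive the entries are Bb3, A3, G3, each down a 2nd from the previous.
Bb3 to A3 is down a 2nd.

down a 2nd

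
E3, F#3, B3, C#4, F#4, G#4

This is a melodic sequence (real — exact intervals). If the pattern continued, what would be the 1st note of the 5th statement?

G#5

The unit is 2 notes. Position-1 pitches of the 3 shown cells: E3, B3, F#4.
Extending up a 5th: C#5 → G#5.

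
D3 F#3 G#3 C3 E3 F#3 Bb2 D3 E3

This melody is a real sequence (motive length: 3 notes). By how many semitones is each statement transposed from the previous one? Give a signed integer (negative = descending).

With a 3-note motive the entries are D3, C3, Bb2, each down a 2nd from the previous.
D3 to C3 spans -2 semitones.

-2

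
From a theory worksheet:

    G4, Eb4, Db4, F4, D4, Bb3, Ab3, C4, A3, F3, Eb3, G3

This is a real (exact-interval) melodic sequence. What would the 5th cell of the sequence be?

Unit = 4 notes; the statements start on G4, D4, A3, moving down a 4th each time.
Carrying on: E3 → B2.
Statement 5 starts on B2 and keeps the same exact contour: B2 G2 F2 A2.

B2 G2 F2 A2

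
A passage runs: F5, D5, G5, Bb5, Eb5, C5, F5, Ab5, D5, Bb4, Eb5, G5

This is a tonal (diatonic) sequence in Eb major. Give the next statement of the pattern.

Taking 4-note groups, the heads are F5, Eb5, D5: the pattern moves down a 2nd.
So cell 4 is C5 Ab4 D5 F5.

C5 Ab4 D5 F5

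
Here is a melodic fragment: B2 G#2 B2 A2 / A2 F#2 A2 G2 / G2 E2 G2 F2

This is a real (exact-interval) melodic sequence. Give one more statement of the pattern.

Unit = 4 notes; the statements start on B2, A2, G2, moving down a 2nd each time.
From F2 the exact shape gives F2 D2 F2 Eb2.

F2 D2 F2 Eb2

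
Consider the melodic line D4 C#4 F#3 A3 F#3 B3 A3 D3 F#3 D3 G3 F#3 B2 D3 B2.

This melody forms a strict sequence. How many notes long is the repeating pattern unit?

5

There are 15 notes; a 5-note unit gives 3 cells:
D4 C#4 F#3 A3 F#3 | B3 A3 D3 F#3 D3 | G3 F#3 B2 D3 B2
Every group is a transposition down a 3rd of the one before; no shorter unit works.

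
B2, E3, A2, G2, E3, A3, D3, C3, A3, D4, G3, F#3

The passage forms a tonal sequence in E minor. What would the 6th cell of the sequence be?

Unit = 4 notes; the statements start on B2, E3, A3, moving up a 4th each time.
Continuing the starts: D4 → G4 → C5.
So cell 6 is C5 F#5 B4 A4.

C5 F#5 B4 A4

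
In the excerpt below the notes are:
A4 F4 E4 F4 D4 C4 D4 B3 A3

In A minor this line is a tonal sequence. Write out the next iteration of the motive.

B3 G3 F3

The 3-note cells begin on A4, F4, D4 — each down a 3rd from the last.
Statement 4 starts on B3 and keeps the same diatonic contour: B3 G3 F3.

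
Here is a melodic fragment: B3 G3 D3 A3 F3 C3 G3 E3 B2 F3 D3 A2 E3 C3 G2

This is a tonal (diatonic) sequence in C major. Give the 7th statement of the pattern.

Unit = 3 notes; the statements start on B3, A3, G3, F3, E3, moving down a 2nd each time.
Carrying on: D3 → C3.
From C3 the diatonic shape gives C3 A2 E2.

C3 A2 E2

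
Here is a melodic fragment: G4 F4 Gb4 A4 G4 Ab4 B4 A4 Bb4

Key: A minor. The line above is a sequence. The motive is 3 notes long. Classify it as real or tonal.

Each cell has the same semitone pattern (-2, 1) — intervals are preserved exactly.
And Gb4 lies outside A minor, so the sequence is real rather than tonal.

real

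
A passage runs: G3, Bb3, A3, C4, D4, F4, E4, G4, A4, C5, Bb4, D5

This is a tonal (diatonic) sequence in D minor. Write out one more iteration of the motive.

E5 G5 F5 A5

Unit = 4 notes; the statements start on G3, D4, A4, moving up a 5th each time.
Statement 4 starts on E5 and keeps the same diatonic contour: E5 G5 F5 A5.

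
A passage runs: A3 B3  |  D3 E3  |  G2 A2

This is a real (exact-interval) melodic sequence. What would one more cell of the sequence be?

Taking 2-note groups, the heads are A3, D3, G2: the pattern moves down a 5th.
From C2 the exact shape gives C2 D2.

C2 D2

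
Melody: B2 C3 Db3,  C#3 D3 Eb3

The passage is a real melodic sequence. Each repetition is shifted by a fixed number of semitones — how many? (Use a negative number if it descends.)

2

Taking 3-note groups, the heads are B2, C#3: the pattern moves up a 2nd.
Counting half-steps from B2 to C#3: 2.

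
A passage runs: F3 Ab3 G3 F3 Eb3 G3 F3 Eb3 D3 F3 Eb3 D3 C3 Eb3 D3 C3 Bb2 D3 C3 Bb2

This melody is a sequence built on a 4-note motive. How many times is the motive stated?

20 notes in groups of 4 gives 20/4 = 5 statements.
Starts: F3, Eb3, D3, C3, Bb2 — each down a 2nd.

5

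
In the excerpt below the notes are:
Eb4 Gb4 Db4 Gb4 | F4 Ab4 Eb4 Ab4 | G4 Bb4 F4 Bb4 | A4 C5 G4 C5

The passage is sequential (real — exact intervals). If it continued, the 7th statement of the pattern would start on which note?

Unit = 4 notes; the statements start on Eb4, F4, G4, A4, moving up a 2nd each time.
Continuing: B4 → C#5 → D#5. Statement 7 starts on D#5.

D#5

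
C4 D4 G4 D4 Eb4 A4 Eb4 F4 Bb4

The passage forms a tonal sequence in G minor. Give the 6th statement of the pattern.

Taking 3-note groups, the heads are C4, D4, Eb4: the pattern moves up a 2nd.
Carrying on: F4 → G4 → A4.
From A4 the diatonic shape gives A4 Bb4 Eb5.

A4 Bb4 Eb5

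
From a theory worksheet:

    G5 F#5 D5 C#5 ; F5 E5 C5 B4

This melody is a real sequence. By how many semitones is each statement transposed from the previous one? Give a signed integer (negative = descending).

Unit = 4 notes; the statements start on G5, F5, moving down a 2nd each time.
G5 to F5 spans -2 semitones.

-2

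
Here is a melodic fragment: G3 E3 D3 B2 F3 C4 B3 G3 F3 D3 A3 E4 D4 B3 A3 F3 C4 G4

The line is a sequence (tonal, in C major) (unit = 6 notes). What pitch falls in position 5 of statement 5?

The unit is 6 notes. Position-5 pitches of the 3 shown cells: F3, A3, C4.
Each moves up a 3rd. Continuing: E4 → G4.

G4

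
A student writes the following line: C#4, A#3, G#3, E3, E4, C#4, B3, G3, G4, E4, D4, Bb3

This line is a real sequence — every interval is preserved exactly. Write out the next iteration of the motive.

With a 4-note motive the entries are C#4, E4, G4, each up a 3rd from the previous.
So cell 4 is Bb4 G4 F4 Db4.

Bb4 G4 F4 Db4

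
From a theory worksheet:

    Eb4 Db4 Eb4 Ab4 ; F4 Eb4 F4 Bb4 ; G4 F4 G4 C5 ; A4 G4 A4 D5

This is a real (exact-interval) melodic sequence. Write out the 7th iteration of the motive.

D#5 C#5 D#5 G#5

The 4-note cells begin on Eb4, F4, G4, A4 — each up a 2nd from the last.
Extending up a 2nd: B4 → C#5 → D#5.
So cell 7 is D#5 C#5 D#5 G#5.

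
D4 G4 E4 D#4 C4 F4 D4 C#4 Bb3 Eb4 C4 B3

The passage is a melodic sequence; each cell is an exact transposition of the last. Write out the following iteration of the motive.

The 4-note cells begin on D4, C4, Bb3 — each down a 2nd from the last.
From Ab3 the exact shape gives Ab3 Db4 Bb3 A3.

Ab3 Db4 Bb3 A3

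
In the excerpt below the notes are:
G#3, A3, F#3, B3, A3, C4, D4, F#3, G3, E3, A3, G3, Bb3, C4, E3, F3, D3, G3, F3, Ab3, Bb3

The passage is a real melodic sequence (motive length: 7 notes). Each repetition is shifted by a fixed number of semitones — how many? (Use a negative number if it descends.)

-2

Unit = 7 notes; the statements start on G#3, F#3, E3, moving down a 2nd each time.
G#3→F#3 is 54 − 56 = -2 semitones.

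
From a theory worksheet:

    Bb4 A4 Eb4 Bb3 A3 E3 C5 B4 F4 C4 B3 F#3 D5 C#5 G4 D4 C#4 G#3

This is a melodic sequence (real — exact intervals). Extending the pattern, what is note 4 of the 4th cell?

E4

With 6-note cells, note 4 of each statement runs Bb3, C4, D4.
From D4, up a 2nd gives E4.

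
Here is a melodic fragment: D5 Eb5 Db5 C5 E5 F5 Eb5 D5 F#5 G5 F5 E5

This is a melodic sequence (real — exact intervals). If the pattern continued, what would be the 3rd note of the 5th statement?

A5

The unit is 4 notes. Position-3 pitches of the 3 shown cells: Db5, Eb5, F5.
Each moves up a 2nd. Continuing: G5 → A5.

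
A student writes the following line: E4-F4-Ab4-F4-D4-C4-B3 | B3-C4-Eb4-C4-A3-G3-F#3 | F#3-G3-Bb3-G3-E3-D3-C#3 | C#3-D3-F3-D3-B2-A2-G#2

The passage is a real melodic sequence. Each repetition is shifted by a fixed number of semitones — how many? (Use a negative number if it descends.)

With a 7-note motive the entries are E4, B3, F#3, C#3, each down a 4th from the previous.
E4→B3 is 59 − 64 = -5 semitones.

-5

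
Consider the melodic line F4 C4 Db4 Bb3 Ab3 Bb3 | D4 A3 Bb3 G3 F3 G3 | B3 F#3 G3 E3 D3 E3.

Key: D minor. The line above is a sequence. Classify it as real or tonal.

real

Each cell has the same semitone pattern (-5, 1, -3, -2, 2) — intervals are preserved exactly.
And Db4 lies outside D minor, so the sequence is real rather than tonal.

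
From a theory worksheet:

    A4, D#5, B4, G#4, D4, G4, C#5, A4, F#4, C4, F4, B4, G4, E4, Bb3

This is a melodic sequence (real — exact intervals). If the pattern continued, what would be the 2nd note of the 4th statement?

The unit is 5 notes. Position-2 pitches of the 3 shown cells: D#5, C#5, B4.
One more down a 2nd gives A4.

A4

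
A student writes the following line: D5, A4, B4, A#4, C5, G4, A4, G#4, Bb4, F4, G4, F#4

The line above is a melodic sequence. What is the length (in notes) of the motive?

4

12 notes total. Splitting into 3 groups of 4:
D5 A4 B4 A#4 | C5 G4 A4 G#4 | Bb4 F4 G4 F#4
That's a consistent down a 2nd shift per cell, and no other grouping gives one.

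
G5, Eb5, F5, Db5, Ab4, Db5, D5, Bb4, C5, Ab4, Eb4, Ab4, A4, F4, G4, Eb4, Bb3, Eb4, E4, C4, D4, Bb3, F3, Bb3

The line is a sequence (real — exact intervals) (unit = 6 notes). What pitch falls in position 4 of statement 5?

With 6-note cells, note 4 of each statement runs Db5, Ab4, Eb4, Bb3.
One more down a 4th gives F3.

F3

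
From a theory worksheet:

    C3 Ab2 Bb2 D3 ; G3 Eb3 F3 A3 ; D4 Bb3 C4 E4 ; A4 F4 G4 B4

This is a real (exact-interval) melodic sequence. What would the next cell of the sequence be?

E5 C5 D5 F#5

With a 4-note motive the entries are C3, G3, D4, A4, each up a 5th from the previous.
From E5 the exact shape gives E5 C5 D5 F#5.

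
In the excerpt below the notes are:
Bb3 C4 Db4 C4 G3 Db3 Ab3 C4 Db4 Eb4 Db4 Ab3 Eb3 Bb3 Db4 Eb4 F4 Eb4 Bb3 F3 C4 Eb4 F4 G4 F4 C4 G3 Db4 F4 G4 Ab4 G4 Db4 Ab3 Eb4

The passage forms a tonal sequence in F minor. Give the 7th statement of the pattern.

Ab4 Bb4 C5 Bb4 F4 C4 G4

The 7-note cells begin on Bb3, C4, Db4, Eb4, F4 — each up a 2nd from the last.
Carrying on: G4 → Ab4.
So cell 7 is Ab4 Bb4 C5 Bb4 F4 C4 G4.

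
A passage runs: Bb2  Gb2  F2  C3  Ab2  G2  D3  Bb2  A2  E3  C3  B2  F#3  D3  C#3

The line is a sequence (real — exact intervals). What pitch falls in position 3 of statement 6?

D#3

Grouping in 3s, the 3rd note of each cell is F2, G2, A2, B2, C#3.
From C#3, up a 2nd gives D#3.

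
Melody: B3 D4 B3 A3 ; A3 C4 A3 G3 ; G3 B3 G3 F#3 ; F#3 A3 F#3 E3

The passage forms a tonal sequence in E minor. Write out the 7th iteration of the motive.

Unit = 4 notes; the statements start on B3, A3, G3, F#3, moving down a 2nd each time.
Extending down a 2nd: E3 → D3 → C3.
From C3 the diatonic shape gives C3 E3 C3 B2.

C3 E3 C3 B2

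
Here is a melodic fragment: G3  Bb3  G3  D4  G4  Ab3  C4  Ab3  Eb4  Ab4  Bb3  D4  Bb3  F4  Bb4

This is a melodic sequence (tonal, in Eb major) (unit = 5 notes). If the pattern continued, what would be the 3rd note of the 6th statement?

With 5-note cells, note 3 of each statement runs G3, Ab3, Bb3.
Extending up a 2nd: C4 → D4 → Eb4.

Eb4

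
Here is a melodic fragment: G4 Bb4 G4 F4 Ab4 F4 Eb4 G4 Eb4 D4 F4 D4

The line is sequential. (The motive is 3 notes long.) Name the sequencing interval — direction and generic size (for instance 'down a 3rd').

Unit = 3 notes; the statements start on G4, F4, Eb4, D4, moving down a 2nd each time.
From G4 to F4: down a 2nd.

down a 2nd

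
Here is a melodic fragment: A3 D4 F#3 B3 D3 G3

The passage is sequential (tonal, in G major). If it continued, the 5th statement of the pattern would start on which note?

Taking 2-note groups, the heads are A3, F#3, D3: the pattern moves down a 3rd.
Continuing: B2 → G2. Statement 5 starts on G2.

G2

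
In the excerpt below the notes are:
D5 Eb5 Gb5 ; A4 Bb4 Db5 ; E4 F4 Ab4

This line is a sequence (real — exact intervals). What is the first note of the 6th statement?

C#3

The 3-note cells begin on D5, A4, E4 — each down a 4th from the last.
Extending the heads down a 4th: B3 → F#3 → C#3.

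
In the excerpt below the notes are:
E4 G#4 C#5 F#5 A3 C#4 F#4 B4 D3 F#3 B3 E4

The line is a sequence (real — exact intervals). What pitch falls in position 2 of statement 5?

With 4-note cells, note 2 of each statement runs G#4, C#4, F#3.
Extending down a 5th: B2 → E2.

E2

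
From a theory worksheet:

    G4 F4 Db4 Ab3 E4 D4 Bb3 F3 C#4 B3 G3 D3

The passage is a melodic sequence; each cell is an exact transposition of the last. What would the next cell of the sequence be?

Unit = 4 notes; the statements start on G4, E4, C#4, moving down a 3rd each time.
Statement 4 starts on A#3 and keeps the same exact contour: A#3 G#3 E3 B2.

A#3 G#3 E3 B2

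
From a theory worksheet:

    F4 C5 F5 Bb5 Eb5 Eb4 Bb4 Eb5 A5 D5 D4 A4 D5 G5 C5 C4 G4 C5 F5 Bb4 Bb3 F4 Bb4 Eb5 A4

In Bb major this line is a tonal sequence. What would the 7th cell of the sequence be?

Taking 5-note groups, the heads are F4, Eb4, D4, C4, Bb3: the pattern moves down a 2nd.
Continuing the starts: A3 → G3.
From G3 the diatonic shape gives G3 D4 G4 C5 F4.

G3 D4 G4 C5 F4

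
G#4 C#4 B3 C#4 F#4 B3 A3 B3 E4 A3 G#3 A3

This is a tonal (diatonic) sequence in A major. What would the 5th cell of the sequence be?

With a 4-note motive the entries are G#4, F#4, E4, each down a 2nd from the previous.
Carrying on: D4 → C#4.
So cell 5 is C#4 F#3 E3 F#3.

C#4 F#3 E3 F#3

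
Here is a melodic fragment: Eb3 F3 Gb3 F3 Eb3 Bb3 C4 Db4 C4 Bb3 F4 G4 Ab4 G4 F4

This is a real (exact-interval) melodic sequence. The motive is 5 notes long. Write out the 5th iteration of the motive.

Taking 5-note groups, the heads are Eb3, Bb3, F4: the pattern moves up a 5th.
Extending up a 5th: C5 → G5.
From G5 the exact shape gives G5 A5 Bb5 A5 G5.

G5 A5 Bb5 A5 G5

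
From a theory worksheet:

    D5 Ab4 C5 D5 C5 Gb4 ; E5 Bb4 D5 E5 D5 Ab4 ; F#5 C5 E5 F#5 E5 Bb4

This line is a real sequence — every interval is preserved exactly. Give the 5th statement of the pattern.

With a 6-note motive the entries are D5, E5, F#5, each up a 2nd from the previous.
Continuing the starts: G#5 → A#5.
So cell 5 is A#5 E5 G#5 A#5 G#5 D5.

A#5 E5 G#5 A#5 G#5 D5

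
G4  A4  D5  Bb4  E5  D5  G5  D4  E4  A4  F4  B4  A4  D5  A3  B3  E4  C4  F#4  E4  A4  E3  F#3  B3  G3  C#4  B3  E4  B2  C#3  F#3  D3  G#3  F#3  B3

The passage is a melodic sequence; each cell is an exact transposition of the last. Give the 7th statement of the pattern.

C#2 D#2 G#2 E2 A#2 G#2 C#3

With a 7-note motive the entries are G4, D4, A3, E3, B2, each down a 4th from the previous.
Continuing the starts: F#2 → C#2.
From C#2 the exact shape gives C#2 D#2 G#2 E2 A#2 G#2 C#3.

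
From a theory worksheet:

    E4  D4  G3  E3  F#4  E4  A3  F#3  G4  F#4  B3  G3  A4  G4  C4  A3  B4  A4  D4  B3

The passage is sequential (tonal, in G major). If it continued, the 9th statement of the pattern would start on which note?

The 4-note cells begin on E4, F#4, G4, A4, B4 — each up a 2nd from the last.
Extending the heads up a 2nd: C5 → D5 → E5 → F#5.

F#5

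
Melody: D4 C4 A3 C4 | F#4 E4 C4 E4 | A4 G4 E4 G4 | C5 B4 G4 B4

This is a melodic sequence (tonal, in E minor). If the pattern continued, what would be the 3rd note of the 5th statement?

B4

The unit is 4 notes. Position-3 pitches of the 4 shown cells: A3, C4, E4, G4.
One more up a 3rd gives B4.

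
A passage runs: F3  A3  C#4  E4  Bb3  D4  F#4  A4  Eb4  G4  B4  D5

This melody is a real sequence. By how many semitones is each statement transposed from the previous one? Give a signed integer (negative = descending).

Taking 4-note groups, the heads are F3, Bb3, Eb4: the pattern moves up a 4th.
F3→Bb3 is 58 − 53 = 5 semitones.

5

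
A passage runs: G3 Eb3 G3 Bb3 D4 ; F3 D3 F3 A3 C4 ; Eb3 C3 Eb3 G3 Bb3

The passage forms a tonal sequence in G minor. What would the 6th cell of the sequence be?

With a 5-note motive the entries are G3, F3, Eb3, each down a 2nd from the previous.
Carrying on: D3 → C3 → Bb2.
From Bb2 the diatonic shape gives Bb2 G2 Bb2 D3 F3.

Bb2 G2 Bb2 D3 F3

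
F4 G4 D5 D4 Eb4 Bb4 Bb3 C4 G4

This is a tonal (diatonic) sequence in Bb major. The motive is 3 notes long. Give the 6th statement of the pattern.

Unit = 3 notes; the statements start on F4, D4, Bb3, moving down a 3rd each time.
Extending down a 3rd: G3 → Eb3 → C3.
From C3 the diatonic shape gives C3 D3 A3.

C3 D3 A3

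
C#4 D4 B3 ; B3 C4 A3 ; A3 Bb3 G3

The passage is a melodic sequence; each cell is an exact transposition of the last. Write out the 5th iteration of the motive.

F3 Gb3 Eb3

With a 3-note motive the entries are C#4, B3, A3, each down a 2nd from the previous.
Carrying on: G3 → F3.
So cell 5 is F3 Gb3 Eb3.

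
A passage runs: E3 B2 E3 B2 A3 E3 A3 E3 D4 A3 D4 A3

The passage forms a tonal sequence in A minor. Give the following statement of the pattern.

Taking 4-note groups, the heads are E3, A3, D4: the pattern moves up a 4th.
Statement 4 starts on G4 and keeps the same diatonic contour: G4 D4 G4 D4.

G4 D4 G4 D4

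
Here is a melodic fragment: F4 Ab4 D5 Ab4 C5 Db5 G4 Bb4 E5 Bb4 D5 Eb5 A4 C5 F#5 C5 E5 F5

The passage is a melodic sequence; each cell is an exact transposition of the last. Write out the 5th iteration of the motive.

Unit = 6 notes; the statements start on F4, G4, A4, moving up a 2nd each time.
Carrying on: B4 → C#5.
So cell 5 is C#5 E5 A#5 E5 G#5 A5.

C#5 E5 A#5 E5 G#5 A5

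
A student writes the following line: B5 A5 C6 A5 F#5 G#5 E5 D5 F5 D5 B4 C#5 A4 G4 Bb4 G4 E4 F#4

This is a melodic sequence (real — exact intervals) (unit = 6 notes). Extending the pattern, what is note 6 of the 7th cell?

Grouping in 6s, the 6th note of each cell is G#5, C#5, F#4.
Each moves down a 5th. Continuing: B3 → E3 → A2 → D2.

D2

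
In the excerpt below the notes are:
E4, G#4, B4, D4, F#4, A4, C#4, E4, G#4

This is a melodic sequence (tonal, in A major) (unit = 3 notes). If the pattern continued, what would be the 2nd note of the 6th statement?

B3

Grouping in 3s, the 2nd note of each cell is G#4, F#4, E4.
Each moves down a 2nd. Continuing: D4 → C#4 → B3.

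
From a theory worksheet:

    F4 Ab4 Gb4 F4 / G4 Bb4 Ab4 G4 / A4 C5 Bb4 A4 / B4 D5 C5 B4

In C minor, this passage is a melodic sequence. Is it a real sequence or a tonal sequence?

real

Each cell has the same semitone pattern (3, -2, -1) — intervals are preserved exactly.
And Gb4 lies outside C minor, so the sequence is real rather than tonal.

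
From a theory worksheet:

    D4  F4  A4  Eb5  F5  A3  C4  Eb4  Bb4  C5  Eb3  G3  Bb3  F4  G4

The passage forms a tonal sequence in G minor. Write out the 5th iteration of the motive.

F2 A2 C3 G3 A3

The 5-note cells begin on D4, A3, Eb3 — each down a 4th from the last.
Continuing the starts: Bb2 → F2.
Statement 5 starts on F2 and keeps the same diatonic contour: F2 A2 C3 G3 A3.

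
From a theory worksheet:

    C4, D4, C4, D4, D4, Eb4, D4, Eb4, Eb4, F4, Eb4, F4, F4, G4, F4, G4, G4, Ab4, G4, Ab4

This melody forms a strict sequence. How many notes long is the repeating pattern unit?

There are 20 notes; a 4-note unit gives 5 cells:
C4 D4 C4 D4 | D4 Eb4 D4 Eb4 | Eb4 F4 Eb4 F4 | F4 G4 F4 G4 | G4 Ab4 G4 Ab4
Each cell is the previous one up a 2nd — so the unit is 4 notes.

4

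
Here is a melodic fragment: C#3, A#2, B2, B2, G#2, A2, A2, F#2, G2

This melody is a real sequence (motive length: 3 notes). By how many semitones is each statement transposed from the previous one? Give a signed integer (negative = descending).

The 3-note cells begin on C#3, B2, A2 — each down a 2nd from the last.
C#3 to B2 spans -2 semitones.

-2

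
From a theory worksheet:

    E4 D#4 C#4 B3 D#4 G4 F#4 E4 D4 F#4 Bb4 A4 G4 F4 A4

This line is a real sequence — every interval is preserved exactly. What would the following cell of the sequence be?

Db5 C5 Bb4 Ab4 C5

Unit = 5 notes; the statements start on E4, G4, Bb4, moving up a 3rd each time.
Statement 4 starts on Db5 and keeps the same exact contour: Db5 C5 Bb4 Ab4 C5.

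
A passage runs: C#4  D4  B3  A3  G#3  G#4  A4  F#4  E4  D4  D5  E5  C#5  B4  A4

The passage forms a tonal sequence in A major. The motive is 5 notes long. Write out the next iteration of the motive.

A5 B5 G#5 F#5 E5

Unit = 5 notes; the statements start on C#4, G#4, D5, moving up a 5th each time.
Statement 4 starts on A5 and keeps the same diatonic contour: A5 B5 G#5 F#5 E5.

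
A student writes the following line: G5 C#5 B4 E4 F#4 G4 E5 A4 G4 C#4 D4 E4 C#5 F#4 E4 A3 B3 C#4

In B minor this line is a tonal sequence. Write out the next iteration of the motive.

A4 D4 C#4 F#3 G3 A3

Unit = 6 notes; the statements start on G5, E5, C#5, moving down a 3rd each time.
Statement 4 starts on A4 and keeps the same diatonic contour: A4 D4 C#4 F#3 G3 A3.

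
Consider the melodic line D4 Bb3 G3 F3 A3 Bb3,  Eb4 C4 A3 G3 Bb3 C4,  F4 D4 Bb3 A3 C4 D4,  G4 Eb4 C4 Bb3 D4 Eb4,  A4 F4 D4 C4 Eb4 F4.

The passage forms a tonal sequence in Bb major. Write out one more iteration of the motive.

Bb4 G4 Eb4 D4 F4 G4

The 6-note cells begin on D4, Eb4, F4, G4, A4 — each up a 2nd from the last.
So cell 6 is Bb4 G4 Eb4 D4 F4 G4.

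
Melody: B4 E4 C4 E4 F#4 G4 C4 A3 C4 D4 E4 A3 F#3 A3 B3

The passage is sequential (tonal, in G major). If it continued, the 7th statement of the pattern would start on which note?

With a 5-note motive the entries are B4, G4, E4, each down a 3rd from the previous.
Extending the heads down a 3rd: C4 → A3 → F#3 → D3.

D3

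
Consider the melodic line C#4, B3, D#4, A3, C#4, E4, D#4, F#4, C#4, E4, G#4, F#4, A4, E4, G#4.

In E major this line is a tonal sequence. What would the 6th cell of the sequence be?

Taking 5-note groups, the heads are C#4, E4, G#4: the pattern moves up a 3rd.
Extending up a 3rd: B4 → D#5 → F#5.
Statement 6 starts on F#5 and keeps the same diatonic contour: F#5 E5 G#5 D#5 F#5.

F#5 E5 G#5 D#5 F#5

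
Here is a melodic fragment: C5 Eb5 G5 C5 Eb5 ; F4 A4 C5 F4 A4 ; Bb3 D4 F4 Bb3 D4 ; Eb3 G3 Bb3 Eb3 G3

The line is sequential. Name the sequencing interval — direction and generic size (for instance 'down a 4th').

With a 5-note motive the entries are C5, F4, Bb3, Eb3, each down a 5th from the previous.
From C5 to F4: down a 5th.

down a 5th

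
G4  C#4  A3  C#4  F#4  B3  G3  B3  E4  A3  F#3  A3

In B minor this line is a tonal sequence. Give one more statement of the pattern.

D4 G3 E3 G3

Taking 4-note groups, the heads are G4, F#4, E4: the pattern moves down a 2nd.
From D4 the diatonic shape gives D4 G3 E3 G3.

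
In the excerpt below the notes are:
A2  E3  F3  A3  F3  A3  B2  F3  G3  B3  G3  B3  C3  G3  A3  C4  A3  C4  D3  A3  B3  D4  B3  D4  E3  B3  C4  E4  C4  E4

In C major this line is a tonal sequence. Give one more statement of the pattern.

F3 C4 D4 F4 D4 F4

Taking 6-note groups, the heads are A2, B2, C3, D3, E3: the pattern moves up a 2nd.
From F3 the diatonic shape gives F3 C4 D4 F4 D4 F4.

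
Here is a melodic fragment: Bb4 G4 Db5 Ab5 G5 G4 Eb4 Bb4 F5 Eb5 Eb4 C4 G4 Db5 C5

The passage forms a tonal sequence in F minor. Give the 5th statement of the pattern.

With a 5-note motive the entries are Bb4, G4, Eb4, each down a 3rd from the previous.
Continuing the starts: C4 → Ab3.
So cell 5 is Ab3 F3 C4 G4 F4.

Ab3 F3 C4 G4 F4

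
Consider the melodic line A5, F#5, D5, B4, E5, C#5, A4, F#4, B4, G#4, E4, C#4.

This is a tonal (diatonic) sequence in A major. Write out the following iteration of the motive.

F#4 D4 B3 G#3

The 4-note cells begin on A5, E5, B4 — each down a 4th from the last.
Statement 4 starts on F#4 and keeps the same diatonic contour: F#4 D4 B3 G#3.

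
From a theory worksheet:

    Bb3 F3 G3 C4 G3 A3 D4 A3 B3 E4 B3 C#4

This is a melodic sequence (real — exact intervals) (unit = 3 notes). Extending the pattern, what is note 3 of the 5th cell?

D#4

The unit is 3 notes. Position-3 pitches of the 4 shown cells: G3, A3, B3, C#4.
One more up a 2nd gives D#4.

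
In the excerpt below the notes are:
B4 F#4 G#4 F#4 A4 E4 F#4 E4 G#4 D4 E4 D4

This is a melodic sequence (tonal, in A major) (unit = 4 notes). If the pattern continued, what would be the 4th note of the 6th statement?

With 4-note cells, note 4 of each statement runs F#4, E4, D4.
Extending down a 2nd: C#4 → B3 → A3.

A3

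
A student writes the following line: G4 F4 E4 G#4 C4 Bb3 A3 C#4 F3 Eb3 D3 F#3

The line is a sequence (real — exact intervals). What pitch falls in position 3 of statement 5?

Grouping in 4s, the 3rd note of each cell is E4, A3, D3.
Extending down a 5th: G2 → C2.

C2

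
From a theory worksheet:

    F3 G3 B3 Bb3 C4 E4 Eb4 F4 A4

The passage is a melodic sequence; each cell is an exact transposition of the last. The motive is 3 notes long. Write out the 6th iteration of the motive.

Gb5 Ab5 C6

With a 3-note motive the entries are F3, Bb3, Eb4, each up a 4th from the previous.
Continuing the starts: Ab4 → Db5 → Gb5.
From Gb5 the exact shape gives Gb5 Ab5 C6.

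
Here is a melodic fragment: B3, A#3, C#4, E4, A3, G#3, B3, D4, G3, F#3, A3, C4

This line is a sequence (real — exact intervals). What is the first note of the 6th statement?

Db3

Unit = 4 notes; the statements start on B3, A3, G3, moving down a 2nd each time.
Continuing: F3 → Eb3 → Db3. Statement 6 starts on Db3.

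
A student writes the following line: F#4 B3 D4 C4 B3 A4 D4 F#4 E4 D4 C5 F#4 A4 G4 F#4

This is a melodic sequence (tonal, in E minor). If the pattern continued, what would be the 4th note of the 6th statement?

Grouping in 5s, the 4th note of each cell is C4, E4, G4.
Extending up a 3rd: B4 → D5 → F#5.

F#5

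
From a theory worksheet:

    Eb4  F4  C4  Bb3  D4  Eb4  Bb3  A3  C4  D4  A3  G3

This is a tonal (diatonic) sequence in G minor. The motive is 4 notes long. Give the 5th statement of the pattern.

Taking 4-note groups, the heads are Eb4, D4, C4: the pattern moves down a 2nd.
Continuing the starts: Bb3 → A3.
So cell 5 is A3 Bb3 F3 Eb3.

A3 Bb3 F3 Eb3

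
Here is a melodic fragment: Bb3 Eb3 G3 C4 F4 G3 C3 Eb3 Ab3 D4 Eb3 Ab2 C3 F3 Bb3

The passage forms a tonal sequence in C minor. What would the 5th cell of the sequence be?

Ab2 D2 F2 Bb2 Eb3

The 5-note cells begin on Bb3, G3, Eb3 — each down a 3rd from the last.
Continuing the starts: C3 → Ab2.
Statement 5 starts on Ab2 and keeps the same diatonic contour: Ab2 D2 F2 Bb2 Eb3.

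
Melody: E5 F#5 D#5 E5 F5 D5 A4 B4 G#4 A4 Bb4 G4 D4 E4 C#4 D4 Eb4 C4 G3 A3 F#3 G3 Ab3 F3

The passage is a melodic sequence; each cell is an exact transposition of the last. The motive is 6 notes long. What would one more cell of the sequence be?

Taking 6-note groups, the heads are E5, A4, D4, G3: the pattern moves down a 5th.
From C3 the exact shape gives C3 D3 B2 C3 Db3 Bb2.

C3 D3 B2 C3 Db3 Bb2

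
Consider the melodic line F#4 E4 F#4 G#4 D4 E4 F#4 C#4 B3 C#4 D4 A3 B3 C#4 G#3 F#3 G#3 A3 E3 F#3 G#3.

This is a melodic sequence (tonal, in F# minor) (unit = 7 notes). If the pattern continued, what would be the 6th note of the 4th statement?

With 7-note cells, note 6 of each statement runs E4, B3, F#3.
One more down a 4th gives C#3.

C#3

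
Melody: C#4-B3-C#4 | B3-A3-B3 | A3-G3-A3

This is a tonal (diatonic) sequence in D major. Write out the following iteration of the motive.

The 3-note cells begin on C#4, B3, A3 — each down a 2nd from the last.
From G3 the diatonic shape gives G3 F#3 G3.

G3 F#3 G3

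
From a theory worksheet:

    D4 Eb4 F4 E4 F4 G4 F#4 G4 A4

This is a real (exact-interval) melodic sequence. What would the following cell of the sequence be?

Unit = 3 notes; the statements start on D4, E4, F#4, moving up a 2nd each time.
From G#4 the exact shape gives G#4 A4 B4.

G#4 A4 B4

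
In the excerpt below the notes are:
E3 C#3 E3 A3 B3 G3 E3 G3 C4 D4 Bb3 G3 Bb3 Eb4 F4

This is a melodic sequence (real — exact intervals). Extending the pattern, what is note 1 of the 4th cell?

Grouping in 5s, the 1st note of each cell is E3, G3, Bb3.
Each moves up a 3rd; the next is Db4.

Db4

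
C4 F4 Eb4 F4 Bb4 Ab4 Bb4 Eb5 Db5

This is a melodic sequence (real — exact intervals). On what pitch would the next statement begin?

Eb5

Taking 3-note groups, the heads are C4, F4, Bb4: the pattern moves up a 4th.
The next head, up a 4th from Bb4, is Eb5.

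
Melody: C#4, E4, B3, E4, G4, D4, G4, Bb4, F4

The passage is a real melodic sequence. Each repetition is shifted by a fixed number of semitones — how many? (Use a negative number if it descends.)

The 3-note cells begin on C#4, E4, G4 — each up a 3rd from the last.
Counting half-steps from C#4 to E4: 3.

3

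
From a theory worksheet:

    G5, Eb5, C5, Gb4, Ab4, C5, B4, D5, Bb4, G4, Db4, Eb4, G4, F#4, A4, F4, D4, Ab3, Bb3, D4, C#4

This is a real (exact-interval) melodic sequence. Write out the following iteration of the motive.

Taking 7-note groups, the heads are G5, D5, A4: the pattern moves down a 4th.
From E4 the exact shape gives E4 C4 A3 Eb3 F3 A3 G#3.

E4 C4 A3 Eb3 F3 A3 G#3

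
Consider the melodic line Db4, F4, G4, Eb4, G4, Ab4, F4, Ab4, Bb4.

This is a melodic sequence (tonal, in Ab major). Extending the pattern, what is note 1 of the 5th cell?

Ab4

With 3-note cells, note 1 of each statement runs Db4, Eb4, F4.
Carrying that up a 2nd forward: G4 → Ab4.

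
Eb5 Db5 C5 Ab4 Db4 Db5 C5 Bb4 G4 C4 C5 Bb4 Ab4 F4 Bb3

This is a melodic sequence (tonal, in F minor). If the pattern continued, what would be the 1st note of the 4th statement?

With 5-note cells, note 1 of each statement runs Eb5, Db5, C5.
Each moves down a 2nd; the next is Bb4.

Bb4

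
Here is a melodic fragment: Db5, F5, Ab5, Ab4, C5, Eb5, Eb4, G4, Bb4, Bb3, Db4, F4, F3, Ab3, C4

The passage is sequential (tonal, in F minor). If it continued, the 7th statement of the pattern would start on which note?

Unit = 3 notes; the statements start on Db5, Ab4, Eb4, Bb3, F3, moving down a 4th each time.
Continuing: C3 → G2. Statement 7 starts on G2.

G2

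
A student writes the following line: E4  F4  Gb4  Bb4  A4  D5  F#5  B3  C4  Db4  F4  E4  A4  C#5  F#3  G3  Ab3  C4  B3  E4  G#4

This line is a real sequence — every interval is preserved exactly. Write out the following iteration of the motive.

C#3 D3 Eb3 G3 F#3 B3 D#4

Unit = 7 notes; the statements start on E4, B3, F#3, moving down a 4th each time.
Statement 4 starts on C#3 and keeps the same exact contour: C#3 D3 Eb3 G3 F#3 B3 D#4.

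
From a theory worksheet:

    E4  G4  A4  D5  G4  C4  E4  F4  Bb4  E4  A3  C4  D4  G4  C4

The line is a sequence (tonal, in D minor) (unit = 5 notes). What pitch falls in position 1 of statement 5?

With 5-note cells, note 1 of each statement runs E4, C4, A3.
Extending down a 3rd: F3 → D3.

D3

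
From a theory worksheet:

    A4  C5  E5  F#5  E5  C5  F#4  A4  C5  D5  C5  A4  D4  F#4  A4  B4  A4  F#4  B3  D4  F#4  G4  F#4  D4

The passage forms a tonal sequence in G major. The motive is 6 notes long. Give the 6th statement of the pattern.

Unit = 6 notes; the statements start on A4, F#4, D4, B3, moving down a 3rd each time.
Carrying on: G3 → E3.
So cell 6 is E3 G3 B3 C4 B3 G3.

E3 G3 B3 C4 B3 G3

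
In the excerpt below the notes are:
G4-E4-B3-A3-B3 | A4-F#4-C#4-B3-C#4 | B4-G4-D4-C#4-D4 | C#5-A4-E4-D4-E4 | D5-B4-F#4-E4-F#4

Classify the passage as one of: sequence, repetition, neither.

sequence

Each 5-note cell is the previous one transposed up a 2nd.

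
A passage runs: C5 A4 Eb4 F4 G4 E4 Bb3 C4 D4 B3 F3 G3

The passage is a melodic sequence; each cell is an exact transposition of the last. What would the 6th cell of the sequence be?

Taking 4-note groups, the heads are C5, G4, D4: the pattern moves down a 4th.
Extending down a 4th: A3 → E3 → B2.
So cell 6 is B2 G#2 D2 E2.

B2 G#2 D2 E2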